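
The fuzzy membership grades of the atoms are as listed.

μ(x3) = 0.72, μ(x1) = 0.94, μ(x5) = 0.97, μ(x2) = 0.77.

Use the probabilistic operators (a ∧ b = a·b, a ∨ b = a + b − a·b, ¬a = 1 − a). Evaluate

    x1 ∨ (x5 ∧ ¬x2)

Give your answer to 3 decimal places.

0.953

¬x2 = 1 − 0.7700 = 0.2300
x5 ∧ ¬x2 = a·b on (0.9700, 0.2300) = 0.2231
x1 ∨ (x5 ∧ ¬x2) = a + b − a·b on (0.9400, 0.2231) = 0.9534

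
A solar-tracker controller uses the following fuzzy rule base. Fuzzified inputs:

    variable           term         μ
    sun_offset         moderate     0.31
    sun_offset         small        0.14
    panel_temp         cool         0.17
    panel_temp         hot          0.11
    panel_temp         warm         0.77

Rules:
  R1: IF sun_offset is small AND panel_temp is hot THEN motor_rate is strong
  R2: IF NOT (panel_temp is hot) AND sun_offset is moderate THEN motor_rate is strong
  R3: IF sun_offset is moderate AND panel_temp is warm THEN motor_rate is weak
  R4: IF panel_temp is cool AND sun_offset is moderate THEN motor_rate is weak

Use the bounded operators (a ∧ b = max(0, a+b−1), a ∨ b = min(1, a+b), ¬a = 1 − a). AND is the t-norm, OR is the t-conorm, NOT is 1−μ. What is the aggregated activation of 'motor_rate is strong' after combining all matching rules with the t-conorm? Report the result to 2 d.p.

R1: small=0.14, hot=0.11; AND[max(0, a+b−1)] → w = 0.00
R2: ¬hot=1−0.11=0.89, moderate=0.31; AND[max(0, a+b−1)] → w = 0.20
R3: moderate=0.31, warm=0.77; AND[max(0, a+b−1)] → w = 0.08
R4: cool=0.17, moderate=0.31; AND[max(0, a+b−1)] → w = 0.00
Rules with consequent 'strong': {R1, R2} → strengths 0.00, 0.20
Aggregate via t-conorm [min(1, a+b)]: 0.20

0.20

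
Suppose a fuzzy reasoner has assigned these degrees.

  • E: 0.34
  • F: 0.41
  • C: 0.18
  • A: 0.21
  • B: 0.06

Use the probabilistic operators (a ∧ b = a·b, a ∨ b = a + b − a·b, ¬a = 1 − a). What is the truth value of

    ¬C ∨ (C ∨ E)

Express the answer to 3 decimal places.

0.903

¬C = 1 − 0.1800 = 0.8200
C ∨ E = a + b − a·b on (0.1800, 0.3400) = 0.4588
¬C ∨ (C ∨ E) = a + b − a·b on (0.8200, 0.4588) = 0.9026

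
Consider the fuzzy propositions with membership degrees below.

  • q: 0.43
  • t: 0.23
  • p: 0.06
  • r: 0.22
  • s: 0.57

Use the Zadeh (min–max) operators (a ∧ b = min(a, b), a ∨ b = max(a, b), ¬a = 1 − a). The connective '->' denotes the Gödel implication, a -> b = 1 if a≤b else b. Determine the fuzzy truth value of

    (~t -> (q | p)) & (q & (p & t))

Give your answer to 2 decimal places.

0.06

~t = 1 − 0.23 = 0.77
q | p = max(a, b) on (0.43, 0.06) = 0.43
~t -> (q | p)  [Gödel: 1 if a≤b else b] with a=0.77, b=0.43 → 0.43
p & t = min(a, b) on (0.06, 0.23) = 0.06
q & (p & t) = min(a, b) on (0.43, 0.06) = 0.06
(~t -> (q | p)) & (q & (p & t)) = min(a, b) on (0.43, 0.06) = 0.06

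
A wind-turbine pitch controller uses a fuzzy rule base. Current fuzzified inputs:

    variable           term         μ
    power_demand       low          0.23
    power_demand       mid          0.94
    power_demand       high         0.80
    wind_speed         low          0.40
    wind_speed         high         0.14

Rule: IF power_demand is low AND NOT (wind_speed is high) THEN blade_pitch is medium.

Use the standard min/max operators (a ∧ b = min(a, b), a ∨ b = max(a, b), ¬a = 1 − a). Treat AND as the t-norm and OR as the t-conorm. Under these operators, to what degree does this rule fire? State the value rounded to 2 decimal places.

firing strength: low=0.23, ¬high=1−0.14=0.86; AND[min(a, b)] → w = 0.23

0.23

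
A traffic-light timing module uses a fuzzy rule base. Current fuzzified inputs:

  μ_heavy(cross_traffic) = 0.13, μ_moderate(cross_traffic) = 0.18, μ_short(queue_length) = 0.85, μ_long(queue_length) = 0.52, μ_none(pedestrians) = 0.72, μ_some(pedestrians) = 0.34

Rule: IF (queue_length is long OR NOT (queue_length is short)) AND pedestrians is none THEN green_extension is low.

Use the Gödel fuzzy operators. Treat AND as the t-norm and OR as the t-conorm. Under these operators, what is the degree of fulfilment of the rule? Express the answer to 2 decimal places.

firing strength: (long=0.52 OR ¬short=1−0.85=0.15) = 0.52; AND[min(a, b)] with none=0.72 → w = 0.52

0.52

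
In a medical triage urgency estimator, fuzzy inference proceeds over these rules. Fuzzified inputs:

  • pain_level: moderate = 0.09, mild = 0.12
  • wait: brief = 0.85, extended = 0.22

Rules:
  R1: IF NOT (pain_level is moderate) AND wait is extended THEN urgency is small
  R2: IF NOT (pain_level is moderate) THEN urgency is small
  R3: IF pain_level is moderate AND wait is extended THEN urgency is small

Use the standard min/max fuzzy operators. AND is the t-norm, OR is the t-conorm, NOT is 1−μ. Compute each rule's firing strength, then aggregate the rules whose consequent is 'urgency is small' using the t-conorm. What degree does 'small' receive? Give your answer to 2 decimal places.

R1: ¬moderate=1−0.09=0.91, extended=0.22; AND[min(a, b)] → w = 0.22
R2: ¬moderate=1−0.09=0.91 → w = 0.91
R3: moderate=0.09, extended=0.22; AND[min(a, b)] → w = 0.09
Rules with consequent 'small': {R1, R2, R3} → strengths 0.22, 0.91, 0.09
Aggregate via t-conorm [max(a, b)]: 0.91

0.91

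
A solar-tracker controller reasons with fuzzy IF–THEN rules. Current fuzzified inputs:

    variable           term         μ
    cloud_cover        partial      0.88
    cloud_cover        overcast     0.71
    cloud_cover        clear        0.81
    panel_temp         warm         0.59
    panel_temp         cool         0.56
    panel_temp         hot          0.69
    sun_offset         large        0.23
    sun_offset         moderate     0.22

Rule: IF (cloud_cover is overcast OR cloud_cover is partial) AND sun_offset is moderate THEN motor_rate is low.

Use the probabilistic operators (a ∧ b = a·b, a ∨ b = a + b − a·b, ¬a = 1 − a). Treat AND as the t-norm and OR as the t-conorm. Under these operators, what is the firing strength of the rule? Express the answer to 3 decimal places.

0.212

firing strength: (overcast=0.71 OR partial=0.88) = 0.9652; AND[a·b] with moderate=0.22 → w = 0.2123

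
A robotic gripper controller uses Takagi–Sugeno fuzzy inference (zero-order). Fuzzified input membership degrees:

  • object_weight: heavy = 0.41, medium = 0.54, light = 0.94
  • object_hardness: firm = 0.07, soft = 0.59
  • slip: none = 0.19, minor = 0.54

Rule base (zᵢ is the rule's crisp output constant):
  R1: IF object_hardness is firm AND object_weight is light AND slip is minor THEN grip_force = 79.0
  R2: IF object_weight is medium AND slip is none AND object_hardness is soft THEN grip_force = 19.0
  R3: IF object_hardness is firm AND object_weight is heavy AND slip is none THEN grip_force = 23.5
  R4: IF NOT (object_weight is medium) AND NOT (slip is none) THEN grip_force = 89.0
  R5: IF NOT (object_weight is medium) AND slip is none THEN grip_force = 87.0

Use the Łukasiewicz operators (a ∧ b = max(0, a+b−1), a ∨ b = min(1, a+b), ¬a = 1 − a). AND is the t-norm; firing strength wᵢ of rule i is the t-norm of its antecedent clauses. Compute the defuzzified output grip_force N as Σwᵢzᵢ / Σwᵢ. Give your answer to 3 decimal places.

89.000

R1 (z=79.0): firm=0.07, light=0.94, minor=0.54; AND[max(0, a+b−1)] → w = 0.00
R2 (z=19.0): medium=0.54, none=0.19, soft=0.59; AND[max(0, a+b−1)] → w = 0.00
R3 (z=23.5): firm=0.07, heavy=0.41, none=0.19; AND[max(0, a+b−1)] → w = 0.00
R4 (z=89.0): ¬medium=1−0.54=0.46, ¬none=1−0.19=0.81; AND[max(0, a+b−1)] → w = 0.27
R5 (z=87.0): ¬medium=1−0.54=0.46, none=0.19; AND[max(0, a+b−1)] → w = 0.00
Weighted average = (0.00·79.0 + 0.00·19.0 + 0.00·23.5 + 0.27·89.0 + 0.00·87.0) / (0.00 + 0.00 + 0.00 + 0.27 + 0.00)
  = 24.0300 / 0.2700 = 89.000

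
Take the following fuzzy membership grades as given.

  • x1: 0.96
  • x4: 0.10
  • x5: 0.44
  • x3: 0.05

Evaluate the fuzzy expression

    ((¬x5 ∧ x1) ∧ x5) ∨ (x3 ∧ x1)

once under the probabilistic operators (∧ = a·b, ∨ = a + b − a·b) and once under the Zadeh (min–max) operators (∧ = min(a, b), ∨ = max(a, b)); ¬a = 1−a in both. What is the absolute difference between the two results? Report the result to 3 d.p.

0.167

Under probabilistic:
  ¬x5 = 1 − 0.4400 = 0.5600
  ¬x5 ∧ x1 = a·b on (0.5600, 0.9600) = 0.5376
  (¬x5 ∧ x1) ∧ x5 = a·b on (0.5376, 0.4400) = 0.2365
  x3 ∧ x1 = a·b on (0.0500, 0.9600) = 0.0480
  ((¬x5 ∧ x1) ∧ x5) ∨ (x3 ∧ x1) = a + b − a·b on (0.2365, 0.0480) = 0.2732
  → value = 0.2732
Under Zadeh (min–max):
  ¬x5 = 1 − 0.44 = 0.56
  ¬x5 ∧ x1 = min(a, b) on (0.56, 0.96) = 0.56
  (¬x5 ∧ x1) ∧ x5 = min(a, b) on (0.56, 0.44) = 0.44
  x3 ∧ x1 = min(a, b) on (0.05, 0.96) = 0.05
  ((¬x5 ∧ x1) ∧ x5) ∨ (x3 ∧ x1) = max(a, b) on (0.44, 0.05) = 0.44
  → value = 0.4400
|0.2732 − 0.4400| = 0.167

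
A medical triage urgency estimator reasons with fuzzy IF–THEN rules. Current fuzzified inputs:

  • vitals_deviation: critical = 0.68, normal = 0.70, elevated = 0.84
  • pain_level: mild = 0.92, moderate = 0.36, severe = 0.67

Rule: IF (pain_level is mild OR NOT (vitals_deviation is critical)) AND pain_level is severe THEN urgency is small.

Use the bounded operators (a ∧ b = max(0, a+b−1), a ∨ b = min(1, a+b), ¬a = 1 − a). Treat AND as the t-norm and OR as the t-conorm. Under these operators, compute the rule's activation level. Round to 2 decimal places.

0.67

firing strength: (mild=0.92 OR ¬critical=1−0.68=0.32) = 1.00; AND[max(0, a+b−1)] with severe=0.67 → w = 0.67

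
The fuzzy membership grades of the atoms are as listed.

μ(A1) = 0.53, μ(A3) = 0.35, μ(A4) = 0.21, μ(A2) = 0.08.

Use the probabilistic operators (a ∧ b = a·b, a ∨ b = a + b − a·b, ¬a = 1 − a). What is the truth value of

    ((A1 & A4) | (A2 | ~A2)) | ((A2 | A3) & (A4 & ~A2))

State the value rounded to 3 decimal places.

0.940

A1 & A4 = a·b on (0.5300, 0.2100) = 0.1113
~A2 = 1 − 0.0800 = 0.9200
A2 | ~A2 = a + b − a·b on (0.0800, 0.9200) = 0.9264
(A1 & A4) | (A2 | ~A2) = a + b − a·b on (0.1113, 0.9264) = 0.9346
A2 | A3 = a + b − a·b on (0.0800, 0.3500) = 0.4020
~A2 = 1 − 0.0800 = 0.9200
A4 & ~A2 = a·b on (0.2100, 0.9200) = 0.1932
(A2 | A3) & (A4 & ~A2) = a·b on (0.4020, 0.1932) = 0.0777
((A1 & A4) | (A2 | ~A2)) | ((A2 | A3) & (A4 & ~A2)) = a + b − a·b on (0.9346, 0.0777) = 0.9397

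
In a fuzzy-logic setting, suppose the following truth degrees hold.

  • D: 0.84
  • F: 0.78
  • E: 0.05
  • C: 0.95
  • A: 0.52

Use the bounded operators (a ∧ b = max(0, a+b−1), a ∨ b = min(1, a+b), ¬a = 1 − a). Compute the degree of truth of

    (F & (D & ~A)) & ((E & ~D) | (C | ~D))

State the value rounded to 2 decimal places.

0.10

~A = 1 − 0.52 = 0.48
D & ~A = max(0, a+b−1) on (0.84, 0.48) = 0.32
F & (D & ~A) = max(0, a+b−1) on (0.78, 0.32) = 0.10
~D = 1 − 0.84 = 0.16
E & ~D = max(0, a+b−1) on (0.05, 0.16) = 0.00
~D = 1 − 0.84 = 0.16
C | ~D = min(1, a+b) on (0.95, 0.16) = 1.00
(E & ~D) | (C | ~D) = min(1, a+b) on (0.00, 1.00) = 1.00
(F & (D & ~A)) & ((E & ~D) | (C | ~D)) = max(0, a+b−1) on (0.10, 1.00) = 0.10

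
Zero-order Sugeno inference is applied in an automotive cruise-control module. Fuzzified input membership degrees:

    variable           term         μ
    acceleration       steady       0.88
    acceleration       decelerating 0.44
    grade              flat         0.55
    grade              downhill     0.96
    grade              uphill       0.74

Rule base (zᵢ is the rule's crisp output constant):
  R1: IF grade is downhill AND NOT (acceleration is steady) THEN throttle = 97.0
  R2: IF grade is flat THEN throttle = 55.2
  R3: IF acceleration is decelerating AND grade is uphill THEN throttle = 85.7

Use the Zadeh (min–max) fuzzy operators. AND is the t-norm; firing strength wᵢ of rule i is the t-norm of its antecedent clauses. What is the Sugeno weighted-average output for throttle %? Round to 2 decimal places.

71.81

R1 (z=97.0): downhill=0.96, ¬steady=1−0.88=0.12; AND[min(a, b)] → w = 0.12
R2 (z=55.2): flat=0.55 → w = 0.55
R3 (z=85.7): decelerating=0.44, uphill=0.74; AND[min(a, b)] → w = 0.44
Weighted average = (0.12·97.0 + 0.55·55.2 + 0.44·85.7) / (0.12 + 0.55 + 0.44)
  = 79.7080 / 1.1100 = 71.81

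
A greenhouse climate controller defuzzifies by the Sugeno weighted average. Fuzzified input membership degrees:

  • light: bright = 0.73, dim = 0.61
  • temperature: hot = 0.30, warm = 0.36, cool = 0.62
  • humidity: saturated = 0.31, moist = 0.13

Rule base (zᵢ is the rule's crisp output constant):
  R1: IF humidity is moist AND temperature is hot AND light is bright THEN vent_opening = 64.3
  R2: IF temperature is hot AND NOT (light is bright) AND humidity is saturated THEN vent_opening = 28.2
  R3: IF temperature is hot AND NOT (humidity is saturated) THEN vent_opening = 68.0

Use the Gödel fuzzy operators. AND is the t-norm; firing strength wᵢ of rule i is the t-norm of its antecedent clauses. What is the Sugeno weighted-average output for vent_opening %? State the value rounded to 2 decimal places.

51.96

R1 (z=64.3): moist=0.13, hot=0.30, bright=0.73; AND[min(a, b)] → w = 0.13
R2 (z=28.2): hot=0.30, ¬bright=1−0.73=0.27, saturated=0.31; AND[min(a, b)] → w = 0.27
R3 (z=68.0): hot=0.30, ¬saturated=1−0.31=0.69; AND[min(a, b)] → w = 0.30
Weighted average = (0.13·64.3 + 0.27·28.2 + 0.30·68.0) / (0.13 + 0.27 + 0.30)
  = 36.3730 / 0.7000 = 51.96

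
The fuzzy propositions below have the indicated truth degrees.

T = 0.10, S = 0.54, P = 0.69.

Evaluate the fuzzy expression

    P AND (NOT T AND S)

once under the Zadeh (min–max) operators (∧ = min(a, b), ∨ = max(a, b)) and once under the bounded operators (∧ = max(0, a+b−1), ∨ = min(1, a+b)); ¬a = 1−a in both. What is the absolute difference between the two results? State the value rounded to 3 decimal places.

0.410

Under Zadeh (min–max):
  NOT T = 1 − 0.10 = 0.90
  NOT T AND S = min(a, b) on (0.90, 0.54) = 0.54
  P AND (NOT T AND S) = min(a, b) on (0.69, 0.54) = 0.54
  → value = 0.5400
Under bounded:
  NOT T = 1 − 0.10 = 0.90
  NOT T AND S = max(0, a+b−1) on (0.90, 0.54) = 0.44
  P AND (NOT T AND S) = max(0, a+b−1) on (0.69, 0.44) = 0.13
  → value = 0.1300
|0.5400 − 0.1300| = 0.410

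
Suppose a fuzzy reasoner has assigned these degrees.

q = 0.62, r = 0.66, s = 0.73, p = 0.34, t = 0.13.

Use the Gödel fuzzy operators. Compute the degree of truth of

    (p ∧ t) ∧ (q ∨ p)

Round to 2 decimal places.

0.13

p ∧ t = min(a, b) on (0.34, 0.13) = 0.13
q ∨ p = max(a, b) on (0.62, 0.34) = 0.62
(p ∧ t) ∧ (q ∨ p) = min(a, b) on (0.13, 0.62) = 0.13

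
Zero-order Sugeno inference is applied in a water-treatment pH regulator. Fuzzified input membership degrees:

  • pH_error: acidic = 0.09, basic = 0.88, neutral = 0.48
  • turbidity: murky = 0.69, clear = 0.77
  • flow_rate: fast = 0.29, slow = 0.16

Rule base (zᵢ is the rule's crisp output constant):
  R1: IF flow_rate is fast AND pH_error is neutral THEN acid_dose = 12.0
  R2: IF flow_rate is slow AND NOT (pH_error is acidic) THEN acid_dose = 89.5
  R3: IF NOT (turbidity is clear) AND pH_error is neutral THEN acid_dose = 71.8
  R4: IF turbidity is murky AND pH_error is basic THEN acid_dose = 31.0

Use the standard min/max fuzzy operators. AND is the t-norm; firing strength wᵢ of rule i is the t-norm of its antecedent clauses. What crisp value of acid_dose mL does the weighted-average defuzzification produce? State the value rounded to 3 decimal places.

R1 (z=12.0): fast=0.29, neutral=0.48; AND[min(a, b)] → w = 0.29
R2 (z=89.5): slow=0.16, ¬acidic=1−0.09=0.91; AND[min(a, b)] → w = 0.16
R3 (z=71.8): ¬clear=1−0.77=0.23, neutral=0.48; AND[min(a, b)] → w = 0.23
R4 (z=31.0): murky=0.69, basic=0.88; AND[min(a, b)] → w = 0.69
Weighted average = (0.29·12.0 + 0.16·89.5 + 0.23·71.8 + 0.69·31.0) / (0.29 + 0.16 + 0.23 + 0.69)
  = 55.7040 / 1.3700 = 40.660

40.660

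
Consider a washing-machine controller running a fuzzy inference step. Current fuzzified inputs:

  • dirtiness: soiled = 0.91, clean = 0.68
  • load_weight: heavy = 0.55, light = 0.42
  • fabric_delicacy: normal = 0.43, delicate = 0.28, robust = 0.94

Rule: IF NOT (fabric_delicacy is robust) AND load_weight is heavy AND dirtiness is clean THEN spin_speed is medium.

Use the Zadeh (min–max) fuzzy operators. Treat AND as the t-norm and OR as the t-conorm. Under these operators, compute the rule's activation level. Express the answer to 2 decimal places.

0.06

firing strength: ¬robust=1−0.94=0.06, heavy=0.55, clean=0.68; AND[min(a, b)] → w = 0.06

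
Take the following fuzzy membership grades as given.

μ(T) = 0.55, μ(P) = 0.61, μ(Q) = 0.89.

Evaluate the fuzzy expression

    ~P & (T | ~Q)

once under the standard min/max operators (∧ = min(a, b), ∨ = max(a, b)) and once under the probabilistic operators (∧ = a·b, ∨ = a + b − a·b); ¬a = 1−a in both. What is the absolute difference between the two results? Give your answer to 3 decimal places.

0.156

Under standard min/max:
  ~P = 1 − 0.61 = 0.39
  ~Q = 1 − 0.89 = 0.11
  T | ~Q = max(a, b) on (0.55, 0.11) = 0.55
  ~P & (T | ~Q) = min(a, b) on (0.39, 0.55) = 0.39
  → value = 0.3900
Under probabilistic:
  ~P = 1 − 0.6100 = 0.3900
  ~Q = 1 − 0.8900 = 0.1100
  T | ~Q = a + b − a·b on (0.5500, 0.1100) = 0.5995
  ~P & (T | ~Q) = a·b on (0.3900, 0.5995) = 0.2338
  → value = 0.2338
|0.3900 − 0.2338| = 0.156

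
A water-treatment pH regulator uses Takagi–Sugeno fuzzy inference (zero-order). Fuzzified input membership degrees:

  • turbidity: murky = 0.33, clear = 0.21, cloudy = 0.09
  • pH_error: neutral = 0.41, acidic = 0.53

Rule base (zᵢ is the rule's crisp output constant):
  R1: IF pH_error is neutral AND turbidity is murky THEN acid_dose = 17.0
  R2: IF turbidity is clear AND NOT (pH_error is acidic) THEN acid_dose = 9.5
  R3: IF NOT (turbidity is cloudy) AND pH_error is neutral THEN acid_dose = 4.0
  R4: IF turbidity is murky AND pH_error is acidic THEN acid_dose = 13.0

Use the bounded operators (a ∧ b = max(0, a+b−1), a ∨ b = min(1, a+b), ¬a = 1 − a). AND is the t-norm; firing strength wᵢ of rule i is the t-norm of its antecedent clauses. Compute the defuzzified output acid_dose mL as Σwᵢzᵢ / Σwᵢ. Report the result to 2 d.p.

R1 (z=17.0): neutral=0.41, murky=0.33; AND[max(0, a+b−1)] → w = 0.00
R2 (z=9.5): clear=0.21, ¬acidic=1−0.53=0.47; AND[max(0, a+b−1)] → w = 0.00
R3 (z=4.0): ¬cloudy=1−0.09=0.91, neutral=0.41; AND[max(0, a+b−1)] → w = 0.32
R4 (z=13.0): murky=0.33, acidic=0.53; AND[max(0, a+b−1)] → w = 0.00
Weighted average = (0.00·17.0 + 0.00·9.5 + 0.32·4.0 + 0.00·13.0) / (0.00 + 0.00 + 0.32 + 0.00)
  = 1.2800 / 0.3200 = 4.00

4.00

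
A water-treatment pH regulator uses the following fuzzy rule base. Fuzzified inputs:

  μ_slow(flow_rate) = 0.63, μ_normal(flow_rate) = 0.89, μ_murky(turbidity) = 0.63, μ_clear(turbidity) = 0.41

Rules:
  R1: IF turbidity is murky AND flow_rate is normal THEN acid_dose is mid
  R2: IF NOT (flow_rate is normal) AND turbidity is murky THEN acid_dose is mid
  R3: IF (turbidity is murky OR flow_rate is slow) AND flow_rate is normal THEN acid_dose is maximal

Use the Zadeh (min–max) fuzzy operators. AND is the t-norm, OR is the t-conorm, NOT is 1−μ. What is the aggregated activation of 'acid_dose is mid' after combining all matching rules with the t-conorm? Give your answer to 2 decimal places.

R1: murky=0.63, normal=0.89; AND[min(a, b)] → w = 0.63
R2: ¬normal=1−0.89=0.11, murky=0.63; AND[min(a, b)] → w = 0.11
R3: (murky=0.63 OR slow=0.63) = 0.63; AND[min(a, b)] with normal=0.89 → w = 0.63
Rules with consequent 'mid': {R1, R2} → strengths 0.63, 0.11
Aggregate via t-conorm [max(a, b)]: 0.63

0.63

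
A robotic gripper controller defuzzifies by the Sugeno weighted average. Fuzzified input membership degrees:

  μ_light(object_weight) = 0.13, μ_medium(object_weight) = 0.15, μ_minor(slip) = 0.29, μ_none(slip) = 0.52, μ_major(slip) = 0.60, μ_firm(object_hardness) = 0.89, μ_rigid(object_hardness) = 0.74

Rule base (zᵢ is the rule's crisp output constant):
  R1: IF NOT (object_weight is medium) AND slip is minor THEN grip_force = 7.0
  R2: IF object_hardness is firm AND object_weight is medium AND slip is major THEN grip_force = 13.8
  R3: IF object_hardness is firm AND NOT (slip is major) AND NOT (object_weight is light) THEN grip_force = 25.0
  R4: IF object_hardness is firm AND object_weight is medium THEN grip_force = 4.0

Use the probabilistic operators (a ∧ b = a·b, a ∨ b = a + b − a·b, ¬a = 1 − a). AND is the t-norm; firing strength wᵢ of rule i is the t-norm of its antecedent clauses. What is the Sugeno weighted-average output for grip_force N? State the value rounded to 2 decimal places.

R1 (z=7.0): ¬medium=1−0.15=0.85, minor=0.29; AND[a·b] → w = 0.2465
R2 (z=13.8): firm=0.89, medium=0.15, major=0.60; AND[a·b] → w = 0.0801
R3 (z=25.0): firm=0.89, ¬major=1−0.60=0.40, ¬light=1−0.13=0.87; AND[a·b] → w = 0.3097
R4 (z=4.0): firm=0.89, medium=0.15; AND[a·b] → w = 0.1335
Weighted average = (0.2465·7.0 + 0.0801·13.8 + 0.3097·25.0 + 0.1335·4.0) / (0.2465 + 0.0801 + 0.3097 + 0.1335)
  = 11.1079 / 0.7698 = 14.43

14.43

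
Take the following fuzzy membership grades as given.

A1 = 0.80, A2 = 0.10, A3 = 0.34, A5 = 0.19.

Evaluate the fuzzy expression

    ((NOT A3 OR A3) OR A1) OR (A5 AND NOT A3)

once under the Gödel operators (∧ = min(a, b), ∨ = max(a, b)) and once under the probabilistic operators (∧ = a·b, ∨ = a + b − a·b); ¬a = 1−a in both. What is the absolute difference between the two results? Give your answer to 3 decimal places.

Under Gödel:
  NOT A3 = 1 − 0.34 = 0.66
  NOT A3 OR A3 = max(a, b) on (0.66, 0.34) = 0.66
  (NOT A3 OR A3) OR A1 = max(a, b) on (0.66, 0.80) = 0.80
  NOT A3 = 1 − 0.34 = 0.66
  A5 AND NOT A3 = min(a, b) on (0.19, 0.66) = 0.19
  ((NOT A3 OR A3) OR A1) OR (A5 AND NOT A3) = max(a, b) on (0.80, 0.19) = 0.80
  → value = 0.8000
Under probabilistic:
  NOT A3 = 1 − 0.3400 = 0.6600
  NOT A3 OR A3 = a + b − a·b on (0.6600, 0.3400) = 0.7756
  (NOT A3 OR A3) OR A1 = a + b − a·b on (0.7756, 0.8000) = 0.9551
  NOT A3 = 1 − 0.3400 = 0.6600
  A5 AND NOT A3 = a·b on (0.1900, 0.6600) = 0.1254
  ((NOT A3 OR A3) OR A1) OR (A5 AND NOT A3) = a + b − a·b on (0.9551, 0.1254) = 0.9607
  → value = 0.9607
|0.8000 − 0.9607| = 0.161

0.161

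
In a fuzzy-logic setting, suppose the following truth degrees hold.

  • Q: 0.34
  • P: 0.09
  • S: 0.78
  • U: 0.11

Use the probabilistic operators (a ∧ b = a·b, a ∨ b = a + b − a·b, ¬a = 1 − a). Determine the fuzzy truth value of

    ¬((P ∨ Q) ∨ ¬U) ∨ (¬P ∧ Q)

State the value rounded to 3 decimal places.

0.355

P ∨ Q = a + b − a·b on (0.0900, 0.3400) = 0.3994
¬U = 1 − 0.1100 = 0.8900
(P ∨ Q) ∨ ¬U = a + b − a·b on (0.3994, 0.8900) = 0.9339
¬((P ∨ Q) ∨ ¬U) = 1 − 0.9339 = 0.0661
¬P = 1 − 0.0900 = 0.9100
¬P ∧ Q = a·b on (0.9100, 0.3400) = 0.3094
¬((P ∨ Q) ∨ ¬U) ∨ (¬P ∧ Q) = a + b − a·b on (0.0661, 0.3094) = 0.3550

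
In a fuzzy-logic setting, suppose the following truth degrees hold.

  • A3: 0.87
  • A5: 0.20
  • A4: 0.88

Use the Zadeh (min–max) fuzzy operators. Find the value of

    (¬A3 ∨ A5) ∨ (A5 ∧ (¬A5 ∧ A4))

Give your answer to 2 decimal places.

¬A3 = 1 − 0.87 = 0.13
¬A3 ∨ A5 = max(a, b) on (0.13, 0.20) = 0.20
¬A5 = 1 − 0.20 = 0.80
¬A5 ∧ A4 = min(a, b) on (0.80, 0.88) = 0.80
A5 ∧ (¬A5 ∧ A4) = min(a, b) on (0.20, 0.80) = 0.20
(¬A3 ∨ A5) ∨ (A5 ∧ (¬A5 ∧ A4)) = max(a, b) on (0.20, 0.20) = 0.20

0.20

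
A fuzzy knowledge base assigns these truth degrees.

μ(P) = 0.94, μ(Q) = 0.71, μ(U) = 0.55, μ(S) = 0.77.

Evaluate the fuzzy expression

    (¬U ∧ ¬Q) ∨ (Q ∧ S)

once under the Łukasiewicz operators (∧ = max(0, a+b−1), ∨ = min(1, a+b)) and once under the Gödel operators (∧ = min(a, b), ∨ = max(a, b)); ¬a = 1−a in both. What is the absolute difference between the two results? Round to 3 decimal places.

0.230

Under Łukasiewicz:
  ¬U = 1 − 0.55 = 0.45
  ¬Q = 1 − 0.71 = 0.29
  ¬U ∧ ¬Q = max(0, a+b−1) on (0.45, 0.29) = 0.00
  Q ∧ S = max(0, a+b−1) on (0.71, 0.77) = 0.48
  (¬U ∧ ¬Q) ∨ (Q ∧ S) = min(1, a+b) on (0.00, 0.48) = 0.48
  → value = 0.4800
Under Gödel:
  ¬U = 1 − 0.55 = 0.45
  ¬Q = 1 − 0.71 = 0.29
  ¬U ∧ ¬Q = min(a, b) on (0.45, 0.29) = 0.29
  Q ∧ S = min(a, b) on (0.71, 0.77) = 0.71
  (¬U ∧ ¬Q) ∨ (Q ∧ S) = max(a, b) on (0.29, 0.71) = 0.71
  → value = 0.7100
|0.4800 − 0.7100| = 0.230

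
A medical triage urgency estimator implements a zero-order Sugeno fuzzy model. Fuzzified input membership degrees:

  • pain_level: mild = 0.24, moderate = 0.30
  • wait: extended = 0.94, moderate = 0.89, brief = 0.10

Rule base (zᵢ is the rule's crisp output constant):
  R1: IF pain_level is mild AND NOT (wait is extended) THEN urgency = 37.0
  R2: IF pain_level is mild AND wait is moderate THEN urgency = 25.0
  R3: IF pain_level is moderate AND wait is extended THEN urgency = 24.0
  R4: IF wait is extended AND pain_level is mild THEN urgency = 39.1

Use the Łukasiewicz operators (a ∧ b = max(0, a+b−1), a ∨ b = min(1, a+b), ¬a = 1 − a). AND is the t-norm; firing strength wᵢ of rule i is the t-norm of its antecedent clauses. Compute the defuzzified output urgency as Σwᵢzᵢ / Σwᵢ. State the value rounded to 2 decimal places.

29.18

R1 (z=37.0): mild=0.24, ¬extended=1−0.94=0.06; AND[max(0, a+b−1)] → w = 0.00
R2 (z=25.0): mild=0.24, moderate=0.89; AND[max(0, a+b−1)] → w = 0.13
R3 (z=24.0): moderate=0.30, extended=0.94; AND[max(0, a+b−1)] → w = 0.24
R4 (z=39.1): extended=0.94, mild=0.24; AND[max(0, a+b−1)] → w = 0.18
Weighted average = (0.00·37.0 + 0.13·25.0 + 0.24·24.0 + 0.18·39.1) / (0.00 + 0.13 + 0.24 + 0.18)
  = 16.0480 / 0.5500 = 29.18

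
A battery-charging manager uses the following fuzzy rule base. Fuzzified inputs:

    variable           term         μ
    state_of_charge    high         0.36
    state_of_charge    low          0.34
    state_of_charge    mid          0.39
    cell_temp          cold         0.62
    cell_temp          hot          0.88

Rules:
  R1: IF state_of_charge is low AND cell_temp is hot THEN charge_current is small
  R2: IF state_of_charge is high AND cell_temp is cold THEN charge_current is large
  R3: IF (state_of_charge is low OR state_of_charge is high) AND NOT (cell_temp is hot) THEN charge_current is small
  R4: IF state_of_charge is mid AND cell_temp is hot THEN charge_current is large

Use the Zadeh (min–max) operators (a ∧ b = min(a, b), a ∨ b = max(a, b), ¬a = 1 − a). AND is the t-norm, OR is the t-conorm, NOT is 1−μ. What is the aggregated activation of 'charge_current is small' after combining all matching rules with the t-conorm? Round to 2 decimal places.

R1: low=0.34, hot=0.88; AND[min(a, b)] → w = 0.34
R2: high=0.36, cold=0.62; AND[min(a, b)] → w = 0.36
R3: (low=0.34 OR high=0.36) = 0.36; AND[min(a, b)] with ¬hot=1−0.88=0.12 → w = 0.12
R4: mid=0.39, hot=0.88; AND[min(a, b)] → w = 0.39
Rules with consequent 'small': {R1, R3} → strengths 0.34, 0.12
Aggregate via t-conorm [max(a, b)]: 0.34

0.34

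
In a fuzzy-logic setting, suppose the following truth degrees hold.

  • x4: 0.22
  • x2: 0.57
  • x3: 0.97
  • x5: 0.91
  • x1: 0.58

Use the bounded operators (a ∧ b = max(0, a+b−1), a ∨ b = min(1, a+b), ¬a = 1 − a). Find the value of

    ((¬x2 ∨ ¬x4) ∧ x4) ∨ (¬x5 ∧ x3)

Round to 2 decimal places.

0.28

¬x2 = 1 − 0.57 = 0.43
¬x4 = 1 − 0.22 = 0.78
¬x2 ∨ ¬x4 = min(1, a+b) on (0.43, 0.78) = 1.00
(¬x2 ∨ ¬x4) ∧ x4 = max(0, a+b−1) on (1.00, 0.22) = 0.22
¬x5 = 1 − 0.91 = 0.09
¬x5 ∧ x3 = max(0, a+b−1) on (0.09, 0.97) = 0.06
((¬x2 ∨ ¬x4) ∧ x4) ∨ (¬x5 ∧ x3) = min(1, a+b) on (0.22, 0.06) = 0.28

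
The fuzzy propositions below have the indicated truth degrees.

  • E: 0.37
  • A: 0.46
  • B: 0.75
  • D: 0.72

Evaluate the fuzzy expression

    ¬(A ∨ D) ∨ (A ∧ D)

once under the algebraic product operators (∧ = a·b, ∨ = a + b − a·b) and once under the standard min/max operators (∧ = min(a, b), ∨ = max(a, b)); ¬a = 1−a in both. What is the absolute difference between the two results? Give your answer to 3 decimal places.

0.028

Under algebraic product:
  A ∨ D = a + b − a·b on (0.4600, 0.7200) = 0.8488
  ¬(A ∨ D) = 1 − 0.8488 = 0.1512
  A ∧ D = a·b on (0.4600, 0.7200) = 0.3312
  ¬(A ∨ D) ∨ (A ∧ D) = a + b − a·b on (0.1512, 0.3312) = 0.4323
  → value = 0.4323
Under standard min/max:
  A ∨ D = max(a, b) on (0.46, 0.72) = 0.72
  ¬(A ∨ D) = 1 − 0.72 = 0.28
  A ∧ D = min(a, b) on (0.46, 0.72) = 0.46
  ¬(A ∨ D) ∨ (A ∧ D) = max(a, b) on (0.28, 0.46) = 0.46
  → value = 0.4600
|0.4323 − 0.4600| = 0.028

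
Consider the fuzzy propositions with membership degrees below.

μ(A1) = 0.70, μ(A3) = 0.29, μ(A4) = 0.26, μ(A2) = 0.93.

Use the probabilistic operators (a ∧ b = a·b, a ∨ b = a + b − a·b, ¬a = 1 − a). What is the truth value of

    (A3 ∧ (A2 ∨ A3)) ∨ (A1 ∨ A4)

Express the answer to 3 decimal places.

A2 ∨ A3 = a + b − a·b on (0.9300, 0.2900) = 0.9503
A3 ∧ (A2 ∨ A3) = a·b on (0.2900, 0.9503) = 0.2756
A1 ∨ A4 = a + b − a·b on (0.7000, 0.2600) = 0.7780
(A3 ∧ (A2 ∨ A3)) ∨ (A1 ∨ A4) = a + b − a·b on (0.2756, 0.7780) = 0.8392

0.839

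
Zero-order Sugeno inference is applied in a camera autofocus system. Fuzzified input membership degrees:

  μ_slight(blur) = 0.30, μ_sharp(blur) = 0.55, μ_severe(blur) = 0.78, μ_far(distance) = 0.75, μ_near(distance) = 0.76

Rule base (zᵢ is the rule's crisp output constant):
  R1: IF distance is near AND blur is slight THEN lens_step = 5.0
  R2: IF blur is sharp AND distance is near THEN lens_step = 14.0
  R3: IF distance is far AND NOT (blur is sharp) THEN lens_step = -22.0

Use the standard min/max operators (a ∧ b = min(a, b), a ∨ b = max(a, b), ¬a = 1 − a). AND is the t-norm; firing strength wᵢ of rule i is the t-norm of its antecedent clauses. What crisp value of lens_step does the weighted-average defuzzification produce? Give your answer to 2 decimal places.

R1 (z=5.0): near=0.76, slight=0.30; AND[min(a, b)] → w = 0.30
R2 (z=14.0): sharp=0.55, near=0.76; AND[min(a, b)] → w = 0.55
R3 (z=-22.0): far=0.75, ¬sharp=1−0.55=0.45; AND[min(a, b)] → w = 0.45
Weighted average = (0.30·5.0 + 0.55·14.0 + 0.45·-22.0) / (0.30 + 0.55 + 0.45)
  = -0.7000 / 1.3000 = -0.54

-0.54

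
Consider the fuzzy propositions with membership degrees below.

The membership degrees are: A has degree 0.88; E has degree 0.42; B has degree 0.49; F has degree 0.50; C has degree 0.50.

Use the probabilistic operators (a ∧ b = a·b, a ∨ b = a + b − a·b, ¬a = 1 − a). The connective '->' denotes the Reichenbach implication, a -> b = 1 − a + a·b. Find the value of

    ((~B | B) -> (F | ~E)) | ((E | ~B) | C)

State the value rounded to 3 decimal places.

~B = 1 − 0.4900 = 0.5100
~B | B = a + b − a·b on (0.5100, 0.4900) = 0.7501
~E = 1 − 0.4200 = 0.5800
F | ~E = a + b − a·b on (0.5000, 0.5800) = 0.7900
(~B | B) -> (F | ~E)  [Reichenbach: 1 − a + a·b] with a=0.7501, b=0.7900 → 0.8425
~B = 1 − 0.4900 = 0.5100
E | ~B = a + b − a·b on (0.4200, 0.5100) = 0.7158
(E | ~B) | C = a + b − a·b on (0.7158, 0.5000) = 0.8579
((~B | B) -> (F | ~E)) | ((E | ~B) | C) = a + b − a·b on (0.8425, 0.8579) = 0.9776

0.978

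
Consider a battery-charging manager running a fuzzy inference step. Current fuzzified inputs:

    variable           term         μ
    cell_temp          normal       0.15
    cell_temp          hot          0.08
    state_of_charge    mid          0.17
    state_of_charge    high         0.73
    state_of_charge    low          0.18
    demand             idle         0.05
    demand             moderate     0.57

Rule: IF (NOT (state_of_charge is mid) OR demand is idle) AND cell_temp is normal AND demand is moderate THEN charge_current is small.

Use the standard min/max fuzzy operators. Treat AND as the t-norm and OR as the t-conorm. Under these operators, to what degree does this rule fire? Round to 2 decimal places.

0.15

firing strength: (¬mid=1−0.17=0.83 OR idle=0.05) = 0.83; AND[min(a, b)] with normal=0.15, moderate=0.57 → w = 0.15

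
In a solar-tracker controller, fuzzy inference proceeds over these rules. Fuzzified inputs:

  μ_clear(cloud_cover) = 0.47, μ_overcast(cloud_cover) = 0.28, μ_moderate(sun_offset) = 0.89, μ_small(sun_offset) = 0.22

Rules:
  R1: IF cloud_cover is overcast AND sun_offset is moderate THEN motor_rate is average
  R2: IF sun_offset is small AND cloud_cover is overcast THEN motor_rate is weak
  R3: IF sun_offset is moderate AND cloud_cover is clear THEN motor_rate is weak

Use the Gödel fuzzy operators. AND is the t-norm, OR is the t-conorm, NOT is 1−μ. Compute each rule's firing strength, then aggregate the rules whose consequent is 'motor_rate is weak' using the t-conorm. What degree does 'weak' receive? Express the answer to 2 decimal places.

R1: overcast=0.28, moderate=0.89; AND[min(a, b)] → w = 0.28
R2: small=0.22, overcast=0.28; AND[min(a, b)] → w = 0.22
R3: moderate=0.89, clear=0.47; AND[min(a, b)] → w = 0.47
Rules with consequent 'weak': {R2, R3} → strengths 0.22, 0.47
Aggregate via t-conorm [max(a, b)]: 0.47

0.47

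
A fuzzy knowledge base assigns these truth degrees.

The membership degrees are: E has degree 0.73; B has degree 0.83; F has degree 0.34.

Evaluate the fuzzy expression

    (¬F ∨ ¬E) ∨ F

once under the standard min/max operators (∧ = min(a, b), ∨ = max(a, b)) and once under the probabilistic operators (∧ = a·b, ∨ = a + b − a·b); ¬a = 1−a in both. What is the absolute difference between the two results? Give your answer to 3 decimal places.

Under standard min/max:
  ¬F = 1 − 0.34 = 0.66
  ¬E = 1 − 0.73 = 0.27
  ¬F ∨ ¬E = max(a, b) on (0.66, 0.27) = 0.66
  (¬F ∨ ¬E) ∨ F = max(a, b) on (0.66, 0.34) = 0.66
  → value = 0.6600
Under probabilistic:
  ¬F = 1 − 0.3400 = 0.6600
  ¬E = 1 − 0.7300 = 0.2700
  ¬F ∨ ¬E = a + b − a·b on (0.6600, 0.2700) = 0.7518
  (¬F ∨ ¬E) ∨ F = a + b − a·b on (0.7518, 0.3400) = 0.8362
  → value = 0.8362
|0.6600 − 0.8362| = 0.176

0.176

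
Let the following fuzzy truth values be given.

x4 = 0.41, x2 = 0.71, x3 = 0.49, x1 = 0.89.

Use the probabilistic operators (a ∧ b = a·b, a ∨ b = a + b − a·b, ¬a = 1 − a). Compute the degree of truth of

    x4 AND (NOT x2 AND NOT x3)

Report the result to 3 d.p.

NOT x2 = 1 − 0.7100 = 0.2900
NOT x3 = 1 − 0.4900 = 0.5100
NOT x2 AND NOT x3 = a·b on (0.2900, 0.5100) = 0.1479
x4 AND (NOT x2 AND NOT x3) = a·b on (0.4100, 0.1479) = 0.0606

0.061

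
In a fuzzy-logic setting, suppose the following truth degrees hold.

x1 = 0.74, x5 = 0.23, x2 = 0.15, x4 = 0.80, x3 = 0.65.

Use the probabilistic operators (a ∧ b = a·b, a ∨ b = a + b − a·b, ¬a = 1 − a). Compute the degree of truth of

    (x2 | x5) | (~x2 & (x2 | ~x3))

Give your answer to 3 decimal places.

x2 | x5 = a + b − a·b on (0.1500, 0.2300) = 0.3455
~x2 = 1 − 0.1500 = 0.8500
~x3 = 1 − 0.6500 = 0.3500
x2 | ~x3 = a + b − a·b on (0.1500, 0.3500) = 0.4475
~x2 & (x2 | ~x3) = a·b on (0.8500, 0.4475) = 0.3804
(x2 | x5) | (~x2 & (x2 | ~x3)) = a + b − a·b on (0.3455, 0.3804) = 0.5945

0.594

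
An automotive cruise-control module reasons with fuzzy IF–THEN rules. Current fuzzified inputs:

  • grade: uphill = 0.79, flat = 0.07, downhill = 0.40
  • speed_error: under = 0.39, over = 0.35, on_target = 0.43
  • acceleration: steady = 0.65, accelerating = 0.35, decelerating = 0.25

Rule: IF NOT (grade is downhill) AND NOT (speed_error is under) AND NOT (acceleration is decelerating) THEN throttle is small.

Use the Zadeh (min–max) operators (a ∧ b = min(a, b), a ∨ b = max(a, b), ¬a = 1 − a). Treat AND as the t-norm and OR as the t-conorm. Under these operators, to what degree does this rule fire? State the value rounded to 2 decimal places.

0.60

firing strength: ¬downhill=1−0.40=0.60, ¬under=1−0.39=0.61, ¬decelerating=1−0.25=0.75; AND[min(a, b)] → w = 0.60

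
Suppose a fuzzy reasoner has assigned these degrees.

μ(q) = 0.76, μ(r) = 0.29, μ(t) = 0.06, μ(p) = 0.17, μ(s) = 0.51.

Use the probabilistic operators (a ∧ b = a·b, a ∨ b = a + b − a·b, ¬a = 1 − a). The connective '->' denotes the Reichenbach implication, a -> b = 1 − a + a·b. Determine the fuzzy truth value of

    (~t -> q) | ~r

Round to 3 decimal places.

~t = 1 − 0.0600 = 0.9400
~t -> q  [Reichenbach: 1 − a + a·b] with a=0.9400, b=0.7600 → 0.7744
~r = 1 − 0.2900 = 0.7100
(~t -> q) | ~r = a + b − a·b on (0.7744, 0.7100) = 0.9346

0.935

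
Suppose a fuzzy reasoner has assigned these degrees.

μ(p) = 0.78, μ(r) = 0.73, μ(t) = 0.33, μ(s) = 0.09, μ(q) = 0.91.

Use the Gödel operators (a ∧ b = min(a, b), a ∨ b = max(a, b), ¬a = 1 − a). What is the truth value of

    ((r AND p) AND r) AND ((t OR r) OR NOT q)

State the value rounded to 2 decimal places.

0.73

r AND p = min(a, b) on (0.73, 0.78) = 0.73
(r AND p) AND r = min(a, b) on (0.73, 0.73) = 0.73
t OR r = max(a, b) on (0.33, 0.73) = 0.73
NOT q = 1 − 0.91 = 0.09
(t OR r) OR NOT q = max(a, b) on (0.73, 0.09) = 0.73
((r AND p) AND r) AND ((t OR r) OR NOT q) = min(a, b) on (0.73, 0.73) = 0.73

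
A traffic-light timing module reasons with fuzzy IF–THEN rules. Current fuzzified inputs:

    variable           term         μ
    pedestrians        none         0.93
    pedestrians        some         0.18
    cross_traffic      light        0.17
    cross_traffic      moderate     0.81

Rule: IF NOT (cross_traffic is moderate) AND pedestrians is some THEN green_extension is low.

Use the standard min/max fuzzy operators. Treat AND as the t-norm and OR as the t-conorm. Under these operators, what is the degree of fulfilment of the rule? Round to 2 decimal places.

0.18

firing strength: ¬moderate=1−0.81=0.19, some=0.18; AND[min(a, b)] → w = 0.18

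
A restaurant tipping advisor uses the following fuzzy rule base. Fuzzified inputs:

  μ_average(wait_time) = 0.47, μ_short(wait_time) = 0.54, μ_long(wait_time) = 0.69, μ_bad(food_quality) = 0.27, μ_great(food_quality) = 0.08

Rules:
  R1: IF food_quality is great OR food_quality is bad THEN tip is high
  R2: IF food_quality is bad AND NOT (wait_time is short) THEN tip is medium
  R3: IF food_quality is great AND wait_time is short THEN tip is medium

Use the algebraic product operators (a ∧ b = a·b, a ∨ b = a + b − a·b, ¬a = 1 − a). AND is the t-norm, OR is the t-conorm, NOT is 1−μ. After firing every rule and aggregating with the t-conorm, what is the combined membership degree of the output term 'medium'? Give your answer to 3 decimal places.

0.162

R1: great=0.08, bad=0.27; OR[a + b − a·b] → w = 0.3284
R2: bad=0.27, ¬short=1−0.54=0.46; AND[a·b] → w = 0.1242
R3: great=0.08, short=0.54; AND[a·b] → w = 0.0432
Rules with consequent 'medium': {R2, R3} → strengths 0.1242, 0.0432
Aggregate via t-conorm [a + b − a·b]: 0.1620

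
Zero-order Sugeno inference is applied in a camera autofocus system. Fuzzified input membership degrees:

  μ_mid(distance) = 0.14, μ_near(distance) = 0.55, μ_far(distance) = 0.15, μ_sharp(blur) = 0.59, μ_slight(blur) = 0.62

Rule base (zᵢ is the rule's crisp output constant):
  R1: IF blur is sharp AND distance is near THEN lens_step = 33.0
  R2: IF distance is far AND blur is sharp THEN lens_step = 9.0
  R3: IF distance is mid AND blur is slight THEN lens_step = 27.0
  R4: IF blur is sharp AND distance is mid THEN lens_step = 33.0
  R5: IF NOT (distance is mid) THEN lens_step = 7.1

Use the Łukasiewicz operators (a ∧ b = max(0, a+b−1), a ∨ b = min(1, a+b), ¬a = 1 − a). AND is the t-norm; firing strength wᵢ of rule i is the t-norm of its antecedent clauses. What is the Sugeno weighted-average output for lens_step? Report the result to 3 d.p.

10.726

R1 (z=33.0): sharp=0.59, near=0.55; AND[max(0, a+b−1)] → w = 0.14
R2 (z=9.0): far=0.15, sharp=0.59; AND[max(0, a+b−1)] → w = 0.00
R3 (z=27.0): mid=0.14, slight=0.62; AND[max(0, a+b−1)] → w = 0.00
R4 (z=33.0): sharp=0.59, mid=0.14; AND[max(0, a+b−1)] → w = 0.00
R5 (z=7.1): ¬mid=1−0.14=0.86 → w = 0.86
Weighted average = (0.14·33.0 + 0.00·9.0 + 0.00·27.0 + 0.00·33.0 + 0.86·7.1) / (0.14 + 0.00 + 0.00 + 0.00 + 0.86)
  = 10.7260 / 1.0000 = 10.726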